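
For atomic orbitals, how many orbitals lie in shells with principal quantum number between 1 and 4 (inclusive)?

30

Shell n has n² orbitals: 1²=1 + 2²=4 + 3²=9 + 4²=16 = 30 orbitals.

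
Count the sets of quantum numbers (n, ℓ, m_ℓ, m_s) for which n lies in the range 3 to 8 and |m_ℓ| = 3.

60

Work shell by shell — for each n, count the (ℓ, m_ℓ) pairs that satisfy |m_ℓ| = 3:
n=4 → 2; n=5 → 4; n=6 → 6; n=7 → 8; n=8 → 10.
Orbitals: 2 + 4 + 6 + 8 + 10 = 30. Including both spin states (m_s = ±1/2) gives 2 × 30 = 60 states.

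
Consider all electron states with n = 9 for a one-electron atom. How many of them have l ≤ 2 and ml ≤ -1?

For n = 9, l ranges over 0 … 8.
The (l, ml) pairs meeting l ≤ 2 and ml ≤ -1 give: l=1 → 1; l=2 → 2.
Orbitals: 1 + 2 = 3. Each orbital carries two spin states, so 3 × 2 = 6 states.

6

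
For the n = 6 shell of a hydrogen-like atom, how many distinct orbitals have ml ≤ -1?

For n = 6, l ranges over 0 … 5.
Contributions: l=1 → 1; l=2 → 2; l=3 → 3; l=4 → 4; l=5 → 5.
Total orbitals: 1 + 2 + 3 + 4 + 5 = 15.

15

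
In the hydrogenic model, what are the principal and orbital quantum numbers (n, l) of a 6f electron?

n = 6, l = 3

The leading integer gives n = 6; the letter 'f' means l = 3.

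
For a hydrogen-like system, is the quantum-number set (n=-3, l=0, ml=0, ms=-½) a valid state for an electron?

Invalid

The principal quantum number must be a positive integer (n ≥ 1), but here n = -3.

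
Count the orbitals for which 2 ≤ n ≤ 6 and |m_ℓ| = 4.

Go shell by shell, enumerating (ℓ, m_ℓ) with |m_ℓ| = 4:
n=5 → 2; n=6 → 4.
Total orbitals: 2 + 4 = 6.

6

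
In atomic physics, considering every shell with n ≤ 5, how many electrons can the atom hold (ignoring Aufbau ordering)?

Total orbitals = 1² + 2² + 3² + 4² + 5² = 55. Doubling for spin gives 110 electrons.

110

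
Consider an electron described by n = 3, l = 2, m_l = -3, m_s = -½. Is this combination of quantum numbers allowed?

No

The magnetic quantum number must satisfy −l ≤ m_l ≤ l. With l = 2, m_l can only be -2, -1, 0, 1, 2, so m_l = -3 is forbidden.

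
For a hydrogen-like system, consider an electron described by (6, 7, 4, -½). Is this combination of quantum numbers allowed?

Not allowed

The orbital quantum number must satisfy 0 ≤ l ≤ n−1. With n = 6 the allowed l values are 0, 1, 2, 3, 4, 5, so l = 7 is out of range.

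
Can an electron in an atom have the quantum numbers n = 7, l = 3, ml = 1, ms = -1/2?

n = 7 is a positive integer. l = 3 satisfies 0 ≤ l ≤ n−1 = 6. ml = 1 lies in the range −l … +l (here −3 … 3). ms = -1/2 is one of ±1/2.
All four constraints are satisfied.

Yes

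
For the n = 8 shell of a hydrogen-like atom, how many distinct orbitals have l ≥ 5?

39

With n = 8 the allowed l are 0, 1, …, 7.
Orbitals with l ≥ 5, by l: l=5 → 11; l=6 → 13; l=7 → 15.
Total orbitals: 11 + 13 + 15 = 39.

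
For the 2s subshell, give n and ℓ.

n = 2, ℓ = 0

The leading integer gives n = 2; the letter 's' means ℓ = 0.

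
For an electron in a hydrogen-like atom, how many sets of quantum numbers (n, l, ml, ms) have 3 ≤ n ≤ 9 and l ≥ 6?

172

Count contributing orbitals for each principal shell:
n=7 → 13; n=8 → 28; n=9 → 45.
Orbitals: 13 + 28 + 45 = 86. Including both spin states (ms = ±1/2) gives 2 × 86 = 172 states.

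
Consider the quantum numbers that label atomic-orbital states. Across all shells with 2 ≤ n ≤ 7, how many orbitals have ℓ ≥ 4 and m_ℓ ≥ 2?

22

Go shell by shell, enumerating (ℓ, m_ℓ) with ℓ ≥ 4 and m_ℓ ≥ 2:
n=5 → 3; n=6 → 7; n=7 → 12.
Total orbitals: 3 + 7 + 12 = 22.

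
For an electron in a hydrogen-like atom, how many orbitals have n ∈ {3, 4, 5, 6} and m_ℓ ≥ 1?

Work shell by shell — for each n, count the (ℓ, m_ℓ) pairs that satisfy m_ℓ ≥ 1:
n=3 → 3; n=4 → 6; n=5 → 10; n=6 → 15.
Total orbitals: 3 + 6 + 10 + 15 = 34.

34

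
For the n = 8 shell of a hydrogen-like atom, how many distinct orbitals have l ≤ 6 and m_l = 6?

Contributions: l=6 → 1.
Total orbitals: 1.

1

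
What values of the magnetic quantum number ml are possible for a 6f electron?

The 6f subshell has l = 3, and ml takes every integer from −l to +l. With l = 3 that gives the 7 values -3, -2, -1, 0, 1, 2, 3.

-3, -2, -1, 0, 1, 2, 3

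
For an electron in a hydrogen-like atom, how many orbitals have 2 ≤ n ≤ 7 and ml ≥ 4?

Per-shell orbital counts meeting the constraint:
n=5 → 1; n=6 → 3; n=7 → 6.
Total orbitals: 1 + 3 + 6 = 10.

10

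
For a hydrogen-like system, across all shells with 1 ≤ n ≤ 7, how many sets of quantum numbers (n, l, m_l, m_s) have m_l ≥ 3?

Work shell by shell — for each n, count the (l, m_l) pairs that satisfy m_l ≥ 3:
n=4 → 1; n=5 → 3; n=6 → 6; n=7 → 10.
Orbitals: 1 + 3 + 6 + 10 = 20. Including both spin states (m_s = ±1/2) gives 2 × 20 = 40 states.

40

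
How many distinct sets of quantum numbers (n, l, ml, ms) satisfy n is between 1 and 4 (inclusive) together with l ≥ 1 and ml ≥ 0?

Work shell by shell — for each n, count the (l, ml) pairs that satisfy l ≥ 1 and ml ≥ 0:
n=2 → 2; n=3 → 5; n=4 → 9.
Orbitals: 2 + 5 + 9 = 16. Including both spin states (ms = ±1/2) gives 2 × 16 = 32 states.

32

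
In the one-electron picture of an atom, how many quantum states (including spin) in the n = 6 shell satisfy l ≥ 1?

70

With n = 6 the allowed l are 0, 1, …, 5.
The (l, ml) pairs meeting l ≥ 1 give: l=1 → 3; l=2 → 5; l=3 → 7; l=4 → 9; l=5 → 11.
Orbitals: 3 + 5 + 7 + 9 + 11 = 35. Each orbital carries two spin states, so 35 × 2 = 70 states.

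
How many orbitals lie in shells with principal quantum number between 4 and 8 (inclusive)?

190

Shell n has n² orbitals: 4²=16 + 5²=25 + 6²=36 + 7²=49 + 8²=64 = 190 orbitals.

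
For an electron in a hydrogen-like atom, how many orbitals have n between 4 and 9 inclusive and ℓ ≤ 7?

254

Treat each shell separately and count matching orbitals:
n=4 → 16; n=5 → 25; n=6 → 36; n=7 → 49; n=8 → 64; n=9 → 64.
Total orbitals: 16 + 25 + 36 + 49 + 64 + 64 = 254.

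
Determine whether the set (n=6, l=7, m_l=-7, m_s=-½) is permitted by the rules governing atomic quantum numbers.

The orbital quantum number must satisfy 0 ≤ l ≤ n−1. With n = 6 the allowed l values are 0, 1, 2, 3, 4, 5, so l = 7 is out of range.

Invalid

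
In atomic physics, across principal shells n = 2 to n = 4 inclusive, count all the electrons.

Shell n has n² orbitals: 2²=4 + 3²=9 + 4²=16 = 29 orbitals.
Two spin states per orbital: 2 × 29 = 58 electrons.

58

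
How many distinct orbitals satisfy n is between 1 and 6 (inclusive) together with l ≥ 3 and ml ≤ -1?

Per-shell orbital counts meeting the constraint:
n=4 → 3; n=5 → 7; n=6 → 12.
Total orbitals: 3 + 7 + 12 = 22.

22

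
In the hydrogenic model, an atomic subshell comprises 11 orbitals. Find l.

l = 5

2l+1 = 11 gives l = 5.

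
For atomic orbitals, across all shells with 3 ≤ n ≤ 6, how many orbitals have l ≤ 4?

Treat each shell separately and count matching orbitals:
n=3 → 9; n=4 → 16; n=5 → 25; n=6 → 25.
Total orbitals: 9 + 16 + 25 + 25 = 75.

75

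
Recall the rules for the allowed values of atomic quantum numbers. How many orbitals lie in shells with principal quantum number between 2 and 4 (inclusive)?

29

Shell n has n² orbitals: 2²=4 + 3²=9 + 4²=16 = 29 orbitals.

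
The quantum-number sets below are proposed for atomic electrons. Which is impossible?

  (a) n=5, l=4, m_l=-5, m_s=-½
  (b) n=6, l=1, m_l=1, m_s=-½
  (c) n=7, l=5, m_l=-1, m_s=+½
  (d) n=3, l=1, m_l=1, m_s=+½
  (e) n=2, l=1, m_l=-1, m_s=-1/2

(a)

(a) has |m_l| = 5 > l = 4, violating −l ≤ m_l ≤ l.
The remaining sets (b), (c), (d), (e) satisfy all four rules.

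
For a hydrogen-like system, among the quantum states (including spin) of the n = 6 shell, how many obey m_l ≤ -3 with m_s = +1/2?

6

With n = 6 the allowed l are 0, 1, …, 5.
Orbitals with m_l ≤ -3, by l: l=3 → 1; l=4 → 2; l=5 → 3.
Orbitals: 1 + 2 + 3 = 6. With m_s fixed to a single value there is one state per orbital, giving 6 states.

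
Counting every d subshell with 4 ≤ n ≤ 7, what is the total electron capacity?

A d subshell (l = 2) exists for every n ≥ 3, so shells n = 4, 5, 6, 7 each contribute one — 4 subshells.
Since each d subshell holds 2(2·2+1) = 10 electrons, the total is 4 × 10 = 40.

40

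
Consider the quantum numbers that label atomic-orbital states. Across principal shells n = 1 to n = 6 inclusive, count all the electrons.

182

Shell n has n² orbitals: 1²=1 + 2²=4 + 3²=9 + 4²=16 + 5²=25 + 6²=36 = 91 orbitals.
Two spin states per orbital: 2 × 91 = 182 electrons.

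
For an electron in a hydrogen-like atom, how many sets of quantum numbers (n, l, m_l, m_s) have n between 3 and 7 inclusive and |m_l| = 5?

Count contributing orbitals for each principal shell:
n=6 → 2; n=7 → 4.
Orbitals: 2 + 4 = 6. Including both spin states (m_s = ±1/2) gives 2 × 6 = 12 states.

12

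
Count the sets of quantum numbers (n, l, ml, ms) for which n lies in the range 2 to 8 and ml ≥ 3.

Work shell by shell — for each n, count the (l, ml) pairs that satisfy ml ≥ 3:
n=4 → 1; n=5 → 3; n=6 → 6; n=7 → 10; n=8 → 15.
Orbitals: 1 + 3 + 6 + 10 + 15 = 35. Including both spin states (ms = ±1/2) gives 2 × 35 = 70 states.

70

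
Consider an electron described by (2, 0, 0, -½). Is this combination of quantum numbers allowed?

Yes

n = 2 is a positive integer. l = 0 satisfies 0 ≤ l ≤ n−1 = 1. ml = 0 lies in the range −l … +l (here 0). ms = -1/2 is one of ±1/2.
All four constraints are satisfied.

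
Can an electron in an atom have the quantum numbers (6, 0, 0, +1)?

The spin quantum number for an electron can only be m_s = +1/2 or −1/2; m_s = +1 is not one of those.

No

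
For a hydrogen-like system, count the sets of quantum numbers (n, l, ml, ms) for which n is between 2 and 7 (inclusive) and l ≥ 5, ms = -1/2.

35

Per-shell orbital counts meeting the constraint:
n=6 → 11; n=7 → 24.
Orbitals: 11 + 24 = 35. With ms fixed to -1/2 there is one state per orbital, so 35 states.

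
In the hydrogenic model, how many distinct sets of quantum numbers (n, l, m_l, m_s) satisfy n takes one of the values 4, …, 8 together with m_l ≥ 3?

Treat each shell separately and count matching orbitals:
n=4 → 1; n=5 → 3; n=6 → 6; n=7 → 10; n=8 → 15.
Orbitals: 1 + 3 + 6 + 10 + 15 = 35. Including both spin states (m_s = ±1/2) gives 2 × 35 = 70 states.

70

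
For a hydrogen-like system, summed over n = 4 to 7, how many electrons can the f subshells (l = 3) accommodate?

An f subshell (l = 3) exists for every n ≥ 4, so shells n = 4, 5, 6, 7 each contribute one — 4 subshells.
Since each f subshell holds 2(2·3+1) = 14 electrons, the total is 4 × 14 = 56.

56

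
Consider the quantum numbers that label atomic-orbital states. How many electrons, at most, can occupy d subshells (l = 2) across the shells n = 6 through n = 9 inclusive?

A d subshell (l = 2) exists for every n ≥ 3, so shells n = 6, 7, 8, 9 each contribute one — 4 subshells.
Since each d subshell holds 2(2·2+1) = 10 electrons, the total is 4 × 10 = 40.

40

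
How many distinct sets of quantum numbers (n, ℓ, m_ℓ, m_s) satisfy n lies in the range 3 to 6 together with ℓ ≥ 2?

For each n in the range, tally the orbitals obeying ℓ ≥ 2:
n=3 → 5; n=4 → 12; n=5 → 21; n=6 → 32.
Orbitals: 5 + 12 + 21 + 32 = 70. Including both spin states (m_s = ±1/2) gives 2 × 70 = 140 states.

140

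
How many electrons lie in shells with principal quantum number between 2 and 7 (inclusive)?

278

Shell n has n² orbitals: 2²=4 + 3²=9 + 4²=16 + 5²=25 + 6²=36 + 7²=49 = 139 orbitals.
Two spin states per orbital: 2 × 139 = 278 electrons.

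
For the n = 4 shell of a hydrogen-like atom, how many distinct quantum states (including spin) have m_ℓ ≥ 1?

12

The n = 4 shell has ℓ = 0 through 3; check each.
The (ℓ, m_ℓ) pairs meeting m_ℓ ≥ 1 give: ℓ=1 → 1; ℓ=2 → 2; ℓ=3 → 3.
Orbitals: 1 + 2 + 3 = 6. Each orbital carries two spin states, so 6 × 2 = 12 states.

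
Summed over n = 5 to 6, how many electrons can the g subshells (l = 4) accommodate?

36

A g subshell (l = 4) exists for every n ≥ 5, so shells n = 5, 6 each contribute one — 2 subshells.
Since each g subshell holds 2(2·4+1) = 18 electrons, the total is 2 × 18 = 36.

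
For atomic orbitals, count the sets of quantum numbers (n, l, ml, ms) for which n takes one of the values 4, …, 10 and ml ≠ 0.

644

Count contributing orbitals for each principal shell:
n=4 → 12; n=5 → 20; n=6 → 30; n=7 → 42; n=8 → 56; n=9 → 72; n=10 → 90.
Orbitals: 12 + 20 + 30 + 42 + 56 + 72 + 90 = 322. Including both spin states (ms = ±1/2) gives 2 × 322 = 644 states.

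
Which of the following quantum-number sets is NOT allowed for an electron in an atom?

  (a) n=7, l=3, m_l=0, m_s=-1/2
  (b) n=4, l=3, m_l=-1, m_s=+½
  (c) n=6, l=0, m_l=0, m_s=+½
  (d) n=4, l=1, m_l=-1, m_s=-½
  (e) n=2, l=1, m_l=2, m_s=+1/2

(e)

(e) has |m_l| = 2 > l = 1, violating −l ≤ m_l ≤ l.
The remaining sets (a), (b), (c), (d) satisfy all four rules.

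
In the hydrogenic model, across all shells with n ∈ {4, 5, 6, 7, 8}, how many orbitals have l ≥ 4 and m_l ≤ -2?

40

Count contributing orbitals for each principal shell:
n=5 → 3; n=6 → 7; n=7 → 12; n=8 → 18.
Total orbitals: 3 + 7 + 12 + 18 = 40.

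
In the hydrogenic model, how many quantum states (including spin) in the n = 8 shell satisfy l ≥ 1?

126

Per l-value: l=1 → 3; l=2 → 5; l=3 → 7; l=4 → 9; l=5 → 11; l=6 → 13; l=7 → 15.
Orbitals: 3 + 5 + 7 + 9 + 11 + 13 + 15 = 63. Each orbital carries two spin states, so 63 × 2 = 126 states.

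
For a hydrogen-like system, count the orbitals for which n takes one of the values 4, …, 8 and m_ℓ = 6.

Work shell by shell — for each n, count the (ℓ, m_ℓ) pairs that satisfy m_ℓ = 6:
n=7 → 1; n=8 → 2.
Total orbitals: 1 + 2 = 3.

3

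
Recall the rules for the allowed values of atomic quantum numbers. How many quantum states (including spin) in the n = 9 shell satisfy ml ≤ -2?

56

The n = 9 shell has l = 0 through 8; check each.
The (l, ml) pairs meeting ml ≤ -2 give: l=2 → 1; l=3 → 2; l=4 → 3; l=5 → 4; l=6 → 5; l=7 → 6; l=8 → 7.
Orbitals: 1 + 2 + 3 + 4 + 5 + 6 + 7 = 28. Each orbital carries two spin states, so 28 × 2 = 56 states.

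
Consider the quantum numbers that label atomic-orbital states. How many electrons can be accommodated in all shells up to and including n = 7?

Total orbitals = 1² + 2² + 3² + 4² + 5² + 6² + 7² = 140. Doubling for spin gives 280 electrons.

280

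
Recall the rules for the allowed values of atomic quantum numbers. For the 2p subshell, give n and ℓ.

The leading integer gives n = 2; the letter 'p' means ℓ = 1.

n = 2, ℓ = 1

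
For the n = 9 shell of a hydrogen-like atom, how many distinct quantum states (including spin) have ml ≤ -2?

Go through l = 0, …, 8 (the values permitted for n = 9).
Contributions: l=2 → 1; l=3 → 2; l=4 → 3; l=5 → 4; l=6 → 5; l=7 → 6; l=8 → 7.
Orbitals: 1 + 2 + 3 + 4 + 5 + 6 + 7 = 28. Each orbital carries two spin states, so 28 × 2 = 56 states.

56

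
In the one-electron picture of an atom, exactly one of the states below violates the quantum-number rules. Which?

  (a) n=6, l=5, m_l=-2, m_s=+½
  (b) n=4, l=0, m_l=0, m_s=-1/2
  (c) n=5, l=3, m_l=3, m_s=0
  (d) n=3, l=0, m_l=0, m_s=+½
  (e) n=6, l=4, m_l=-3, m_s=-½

(c)

(c) has m_s = 0, but an electron's spin must be ±1/2.
The remaining sets (a), (b), (d), (e) satisfy all four rules.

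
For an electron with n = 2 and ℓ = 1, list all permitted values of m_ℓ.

-1, 0, 1

m_ℓ takes every integer from −ℓ to +ℓ. With ℓ = 1 that gives the 3 values -1, 0, 1.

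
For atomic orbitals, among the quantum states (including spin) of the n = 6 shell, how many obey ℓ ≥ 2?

The n = 6 shell has ℓ = 0 through 5; check each.
Orbitals with ℓ ≥ 2, by ℓ: ℓ=2 → 5; ℓ=3 → 7; ℓ=4 → 9; ℓ=5 → 11.
Orbitals: 5 + 7 + 9 + 11 = 32. Each orbital carries two spin states, so 32 × 2 = 64 states.

64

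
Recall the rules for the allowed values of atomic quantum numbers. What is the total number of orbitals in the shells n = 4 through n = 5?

Shell n has n² orbitals: 4²=16 + 5²=25 = 41 orbitals.

41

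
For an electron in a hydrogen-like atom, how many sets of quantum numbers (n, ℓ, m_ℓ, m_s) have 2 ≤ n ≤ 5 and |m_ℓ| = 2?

24

Count contributing orbitals for each principal shell:
n=3 → 2; n=4 → 4; n=5 → 6.
Orbitals: 2 + 4 + 6 = 12. Including both spin states (m_s = ±1/2) gives 2 × 12 = 24 states.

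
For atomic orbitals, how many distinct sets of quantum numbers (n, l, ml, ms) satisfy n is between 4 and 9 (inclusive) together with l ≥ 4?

350

Per-shell orbital counts meeting the constraint:
n=5 → 9; n=6 → 20; n=7 → 33; n=8 → 48; n=9 → 65.
Orbitals: 9 + 20 + 33 + 48 + 65 = 175. Including both spin states (ms = ±1/2) gives 2 × 175 = 350 states.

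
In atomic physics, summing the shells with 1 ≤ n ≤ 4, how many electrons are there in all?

60

Shell n has n² orbitals: 1²=1 + 2²=4 + 3²=9 + 4²=16 = 30 orbitals.
Two spin states per orbital: 2 × 30 = 60 electrons.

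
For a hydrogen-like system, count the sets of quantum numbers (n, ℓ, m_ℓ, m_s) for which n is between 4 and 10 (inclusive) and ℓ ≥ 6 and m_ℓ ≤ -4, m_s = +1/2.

40

Work shell by shell — for each n, count the (ℓ, m_ℓ) pairs that satisfy ℓ ≥ 6 and m_ℓ ≤ -4:
n=7 → 3; n=8 → 7; n=9 → 12; n=10 → 18.
Orbitals: 3 + 7 + 12 + 18 = 40. With m_s fixed to +1/2 there is one state per orbital, so 40 states.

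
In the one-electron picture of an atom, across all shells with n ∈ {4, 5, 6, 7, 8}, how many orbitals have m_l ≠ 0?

For each n in the range, tally the orbitals obeying m_l ≠ 0:
n=4 → 12; n=5 → 20; n=6 → 30; n=7 → 42; n=8 → 56.
Total orbitals: 12 + 20 + 30 + 42 + 56 = 160.

160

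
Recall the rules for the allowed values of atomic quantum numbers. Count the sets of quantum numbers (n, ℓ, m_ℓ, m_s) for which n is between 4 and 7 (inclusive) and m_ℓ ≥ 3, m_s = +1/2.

Go shell by shell, enumerating (ℓ, m_ℓ) with m_ℓ ≥ 3:
n=4 → 1; n=5 → 3; n=6 → 6; n=7 → 10.
Orbitals: 1 + 3 + 6 + 10 = 20. With m_s fixed to +1/2 there is one state per orbital, so 20 states.

20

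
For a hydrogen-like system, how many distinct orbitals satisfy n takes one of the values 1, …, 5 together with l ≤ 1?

17

Per-shell orbital counts meeting the constraint:
n=1 → 1; n=2 → 4; n=3 → 4; n=4 → 4; n=5 → 4.
Total orbitals: 1 + 4 + 4 + 4 + 4 = 17.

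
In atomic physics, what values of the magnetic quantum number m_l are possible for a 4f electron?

The 4f subshell has l = 3, and m_l takes every integer from −l to +l. With l = 3 that gives the 7 values -3, -2, -1, 0, 1, 2, 3.

-3, -2, -1, 0, 1, 2, 3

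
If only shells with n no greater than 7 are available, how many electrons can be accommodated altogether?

280

Total orbitals = 1² + 2² + 3² + 4² + 5² + 6² + 7² = 140. Doubling for spin gives 280 electrons.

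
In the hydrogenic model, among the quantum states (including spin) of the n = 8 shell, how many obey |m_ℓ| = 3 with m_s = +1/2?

10

For n = 8, ℓ ranges over 0 … 7.
Per ℓ-value: ℓ=3 → 2; ℓ=4 → 2; ℓ=5 → 2; ℓ=6 → 2; ℓ=7 → 2.
Orbitals: 2 + 2 + 2 + 2 + 2 = 10. With m_s fixed to a single value there is one state per orbital, giving 10 states.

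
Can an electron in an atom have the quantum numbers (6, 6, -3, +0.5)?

No

The orbital quantum number must satisfy 0 ≤ l ≤ n−1. With n = 6 the allowed l values are 0, 1, 2, 3, 4, 5, so l = 6 is out of range.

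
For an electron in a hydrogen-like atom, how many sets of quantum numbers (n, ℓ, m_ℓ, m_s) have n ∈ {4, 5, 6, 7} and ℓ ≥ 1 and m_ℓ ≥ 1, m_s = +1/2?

52

Per-shell orbital counts meeting the constraint:
n=4 → 6; n=5 → 10; n=6 → 15; n=7 → 21.
Orbitals: 6 + 10 + 15 + 21 = 52. With m_s fixed to +1/2 there is one state per orbital, so 52 states.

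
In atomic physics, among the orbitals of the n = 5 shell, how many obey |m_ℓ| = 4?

2

Contributions: ℓ=4 → 2.
Total orbitals: 2.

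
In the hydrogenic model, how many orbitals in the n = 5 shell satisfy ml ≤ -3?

3

Orbitals with ml ≤ -3, by l: l=3 → 1; l=4 → 2.
Total orbitals: 1 + 2 = 3.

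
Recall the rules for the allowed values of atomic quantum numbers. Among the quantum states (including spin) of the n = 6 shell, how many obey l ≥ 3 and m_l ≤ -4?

For n = 6, l ranges over 0 … 5.
Per l-value: l=4 → 1; l=5 → 2.
Orbitals: 1 + 2 = 3. Each orbital carries two spin states, so 3 × 2 = 6 states.

6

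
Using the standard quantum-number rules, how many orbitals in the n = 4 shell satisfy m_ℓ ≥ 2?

The n = 4 shell has ℓ = 0 through 3; check each.
The (ℓ, m_ℓ) pairs meeting m_ℓ ≥ 2 give: ℓ=2 → 1; ℓ=3 → 2.
Total orbitals: 1 + 2 = 3.

3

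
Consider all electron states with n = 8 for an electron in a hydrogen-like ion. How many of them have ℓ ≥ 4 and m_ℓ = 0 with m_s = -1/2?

4

For n = 8, ℓ ranges over 0 … 7.
Contributions: ℓ=4 → 1; ℓ=5 → 1; ℓ=6 → 1; ℓ=7 → 1.
Orbitals: 1 + 1 + 1 + 1 = 4. With m_s fixed to a single value there is one state per orbital, giving 4 states.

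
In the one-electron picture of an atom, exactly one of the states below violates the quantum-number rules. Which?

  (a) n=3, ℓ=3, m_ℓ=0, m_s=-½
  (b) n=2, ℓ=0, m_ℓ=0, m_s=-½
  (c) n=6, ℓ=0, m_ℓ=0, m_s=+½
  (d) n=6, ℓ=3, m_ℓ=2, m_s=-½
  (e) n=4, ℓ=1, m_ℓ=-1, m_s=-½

(a)

(a) has ℓ = 3 ≥ n = 3, violating 0 ≤ ℓ ≤ n−1.
The remaining sets (b), (c), (d), (e) satisfy all four rules.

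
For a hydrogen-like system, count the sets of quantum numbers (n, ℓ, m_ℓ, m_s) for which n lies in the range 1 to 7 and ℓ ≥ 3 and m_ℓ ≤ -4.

20

Treat each shell separately and count matching orbitals:
n=5 → 1; n=6 → 3; n=7 → 6.
Orbitals: 1 + 3 + 6 = 10. Including both spin states (m_s = ±1/2) gives 2 × 10 = 20 states.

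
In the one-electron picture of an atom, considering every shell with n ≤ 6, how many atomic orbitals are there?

91

Total orbitals = 1² + 2² + 3² + 4² + 5² + 6² = 91.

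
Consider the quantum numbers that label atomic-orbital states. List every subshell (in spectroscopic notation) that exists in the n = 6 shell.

For n = 6, l runs from 0 to 5. In spectroscopic notation l = 0,1,2,… ↔ s,p,d,f,g,h,i, so the subshells are 6s, 6p, 6d, 6f, 6g, 6h.

6s, 6p, 6d, 6f, 6g, 6h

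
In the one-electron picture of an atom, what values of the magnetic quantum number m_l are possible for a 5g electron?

-4, -3, -2, -1, 0, 1, 2, 3, 4

The 5g subshell has l = 4, and m_l takes every integer from −l to +l. With l = 4 that gives the 9 values -4, -3, -2, -1, 0, 1, 2, 3, 4.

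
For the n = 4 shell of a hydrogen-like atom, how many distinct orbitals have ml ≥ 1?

The n = 4 shell has l = 0 through 3; check each.
Per l-value: l=1 → 1; l=2 → 2; l=3 → 3.
Total orbitals: 1 + 2 + 3 = 6.

6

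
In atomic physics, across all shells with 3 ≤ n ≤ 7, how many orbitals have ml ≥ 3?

Treat each shell separately and count matching orbitals:
n=4 → 1; n=5 → 3; n=6 → 6; n=7 → 10.
Total orbitals: 1 + 3 + 6 + 10 = 20.

20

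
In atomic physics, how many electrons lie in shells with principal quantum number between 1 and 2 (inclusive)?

10

Shell n has n² orbitals: 1²=1 + 2²=4 = 5 orbitals.
Two spin states per orbital: 2 × 5 = 10 electrons.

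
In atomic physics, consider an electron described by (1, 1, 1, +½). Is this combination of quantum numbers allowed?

The orbital quantum number must satisfy 0 ≤ l ≤ n−1. With n = 1 the allowed l values are 0, so l = 1 is out of range.

Not allowed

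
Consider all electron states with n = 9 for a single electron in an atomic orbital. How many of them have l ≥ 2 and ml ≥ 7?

Go through l = 0, …, 8 (the values permitted for n = 9).
Orbitals with l ≥ 2 and ml ≥ 7, by l: l=7 → 1; l=8 → 2.
Orbitals: 1 + 2 = 3. Each orbital carries two spin states, so 3 × 2 = 6 states.

6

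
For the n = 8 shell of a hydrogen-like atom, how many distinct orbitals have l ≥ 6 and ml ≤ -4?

7

Orbitals with l ≥ 6 and ml ≤ -4, by l: l=6 → 3; l=7 → 4.
Total orbitals: 3 + 4 = 7.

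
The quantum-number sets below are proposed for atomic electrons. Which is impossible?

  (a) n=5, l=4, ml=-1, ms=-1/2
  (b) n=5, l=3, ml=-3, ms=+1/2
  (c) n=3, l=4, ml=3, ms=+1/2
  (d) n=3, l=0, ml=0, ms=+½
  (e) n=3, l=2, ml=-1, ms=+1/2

(c) has l = 4 ≥ n = 3, violating 0 ≤ l ≤ n−1.
The remaining sets (a), (b), (d), (e) satisfy all four rules.

(c)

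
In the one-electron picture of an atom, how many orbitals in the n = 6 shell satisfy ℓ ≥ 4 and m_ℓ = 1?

2

Contributions: ℓ=4 → 1; ℓ=5 → 1.
Total orbitals: 1 + 1 = 2.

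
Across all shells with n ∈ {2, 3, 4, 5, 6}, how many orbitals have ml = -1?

Count contributing orbitals for each principal shell:
n=2 → 1; n=3 → 2; n=4 → 3; n=5 → 4; n=6 → 5.
Total orbitals: 1 + 2 + 3 + 4 + 5 = 15.

15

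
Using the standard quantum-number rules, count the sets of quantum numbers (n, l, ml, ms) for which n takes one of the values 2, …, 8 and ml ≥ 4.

Per-shell orbital counts meeting the constraint:
n=5 → 1; n=6 → 3; n=7 → 6; n=8 → 10.
Orbitals: 1 + 3 + 6 + 10 = 20. Including both spin states (ms = ±1/2) gives 2 × 20 = 40 states.

40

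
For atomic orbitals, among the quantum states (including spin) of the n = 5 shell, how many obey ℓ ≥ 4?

Per ℓ-value: ℓ=4 → 9.
Orbitals: 9. Each orbital carries two spin states, so 9 × 2 = 18 states.

18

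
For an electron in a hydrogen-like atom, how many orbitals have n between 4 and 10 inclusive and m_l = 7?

Go shell by shell, enumerating (l, m_l) with m_l = 7:
n=8 → 1; n=9 → 2; n=10 → 3.
Total orbitals: 1 + 2 + 3 = 6.

6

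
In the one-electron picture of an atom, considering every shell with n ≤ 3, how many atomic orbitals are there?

14

Total orbitals = 1² + 2² + 3² = 14.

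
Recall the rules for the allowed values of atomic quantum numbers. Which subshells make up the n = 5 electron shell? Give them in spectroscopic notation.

For n = 5, ℓ runs from 0 to 4. In spectroscopic notation ℓ = 0,1,2,… ↔ s,p,d,f,g,h,i, so the subshells are 5s, 5p, 5d, 5f, 5g.

5s, 5p, 5d, 5f, 5g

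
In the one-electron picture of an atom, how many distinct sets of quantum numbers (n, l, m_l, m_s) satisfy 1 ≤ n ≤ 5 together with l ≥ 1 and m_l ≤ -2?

20

Go shell by shell, enumerating (l, m_l) with l ≥ 1 and m_l ≤ -2:
n=3 → 1; n=4 → 3; n=5 → 6.
Orbitals: 1 + 3 + 6 = 10. Including both spin states (m_s = ±1/2) gives 2 × 10 = 20 states.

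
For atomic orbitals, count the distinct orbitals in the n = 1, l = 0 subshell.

1

A subshell has 2l+1 orbitals; with l = 0, that's 1.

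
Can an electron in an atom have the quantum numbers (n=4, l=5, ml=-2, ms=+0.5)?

The orbital quantum number must satisfy 0 ≤ l ≤ n−1. With n = 4 the allowed l values are 0, 1, 2, 3, so l = 5 is out of range.

Not allowed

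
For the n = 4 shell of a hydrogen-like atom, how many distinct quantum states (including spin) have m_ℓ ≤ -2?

6

For n = 4, ℓ ranges over 0 … 3.
The (ℓ, m_ℓ) pairs meeting m_ℓ ≤ -2 give: ℓ=2 → 1; ℓ=3 → 2.
Orbitals: 1 + 2 = 3. Each orbital carries two spin states, so 3 × 2 = 6 states.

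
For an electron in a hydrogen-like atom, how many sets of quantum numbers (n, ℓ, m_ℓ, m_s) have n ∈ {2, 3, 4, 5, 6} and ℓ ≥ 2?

140

Count contributing orbitals for each principal shell:
n=3 → 5; n=4 → 12; n=5 → 21; n=6 → 32.
Orbitals: 5 + 12 + 21 + 32 = 70. Including both spin states (m_s = ±1/2) gives 2 × 70 = 140 states.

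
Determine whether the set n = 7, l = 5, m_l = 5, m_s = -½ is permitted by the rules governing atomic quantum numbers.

n = 7 is a positive integer. l = 5 satisfies 0 ≤ l ≤ n−1 = 6. m_l = 5 lies in the range −l … +l (here −5 … 5). m_s = -1/2 is one of ±1/2.
All four constraints are satisfied.

Allowed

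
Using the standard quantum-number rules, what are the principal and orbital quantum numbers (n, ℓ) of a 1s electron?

The leading integer gives n = 1; the letter 's' means ℓ = 0.

n = 1, ℓ = 0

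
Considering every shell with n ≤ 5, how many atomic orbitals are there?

Total orbitals = 1² + 2² + 3² + 4² + 5² = 55.

55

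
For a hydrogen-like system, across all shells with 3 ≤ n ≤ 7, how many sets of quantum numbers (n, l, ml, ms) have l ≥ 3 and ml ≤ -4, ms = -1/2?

Per-shell orbital counts meeting the constraint:
n=5 → 1; n=6 → 3; n=7 → 6.
Orbitals: 1 + 3 + 6 = 10. With ms fixed to -1/2 there is one state per orbital, so 10 states.

10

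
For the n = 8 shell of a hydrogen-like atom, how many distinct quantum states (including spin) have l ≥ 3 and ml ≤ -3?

30

For n = 8, l ranges over 0 … 7.
The (l, ml) pairs meeting l ≥ 3 and ml ≤ -3 give: l=3 → 1; l=4 → 2; l=5 → 3; l=6 → 4; l=7 → 5.
Orbitals: 1 + 2 + 3 + 4 + 5 = 15. Each orbital carries two spin states, so 15 × 2 = 30 states.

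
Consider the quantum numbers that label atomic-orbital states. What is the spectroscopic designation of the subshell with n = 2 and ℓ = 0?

2s

ℓ = 0 corresponds to the letter 's', so the subshell is 2s.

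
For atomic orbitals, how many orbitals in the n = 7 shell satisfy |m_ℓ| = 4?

6

The n = 7 shell has ℓ = 0 through 6; check each.
Per ℓ-value: ℓ=4 → 2; ℓ=5 → 2; ℓ=6 → 2.
Total orbitals: 2 + 2 + 2 = 6.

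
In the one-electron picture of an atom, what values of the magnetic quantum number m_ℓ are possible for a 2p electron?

The 2p subshell has ℓ = 1, and m_ℓ takes every integer from −ℓ to +ℓ. With ℓ = 1 that gives the 3 values -1, 0, 1.

-1, 0, 1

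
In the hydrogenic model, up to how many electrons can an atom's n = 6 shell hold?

A shell holds 2n² electrons: 2 × 6² = 2 × 36 = 72.

72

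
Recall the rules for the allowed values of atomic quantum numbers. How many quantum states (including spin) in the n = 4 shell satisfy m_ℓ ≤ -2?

For n = 4, ℓ ranges over 0 … 3.
The (ℓ, m_ℓ) pairs meeting m_ℓ ≤ -2 give: ℓ=2 → 1; ℓ=3 → 2.
Orbitals: 1 + 2 = 3. Each orbital carries two spin states, so 3 × 2 = 6 states.

6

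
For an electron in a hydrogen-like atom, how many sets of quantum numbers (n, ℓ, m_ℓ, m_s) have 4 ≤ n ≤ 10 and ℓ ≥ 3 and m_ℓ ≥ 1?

280

Work shell by shell — for each n, count the (ℓ, m_ℓ) pairs that satisfy ℓ ≥ 3 and m_ℓ ≥ 1:
n=4 → 3; n=5 → 7; n=6 → 12; n=7 → 18; n=8 → 25; n=9 → 33; n=10 → 42.
Orbitals: 3 + 7 + 12 + 18 + 25 + 33 + 42 = 140. Including both spin states (m_s = ±1/2) gives 2 × 140 = 280 states.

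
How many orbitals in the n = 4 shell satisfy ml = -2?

2

Go through l = 0, …, 3 (the values permitted for n = 4).
Contributions: l=2 → 1; l=3 → 1.
Total orbitals: 1 + 1 = 2.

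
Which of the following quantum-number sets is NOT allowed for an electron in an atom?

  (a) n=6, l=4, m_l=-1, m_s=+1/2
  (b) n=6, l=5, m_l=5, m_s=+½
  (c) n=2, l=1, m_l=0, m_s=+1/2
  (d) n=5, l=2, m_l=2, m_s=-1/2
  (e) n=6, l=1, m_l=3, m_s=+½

(e)

(e) has |m_l| = 3 > l = 1, violating −l ≤ m_l ≤ l.
The remaining sets (a), (b), (c), (d) satisfy all four rules.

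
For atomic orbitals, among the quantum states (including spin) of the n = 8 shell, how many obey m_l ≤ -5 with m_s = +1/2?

6

With n = 8 the allowed l are 0, 1, …, 7.
Per l-value: l=5 → 1; l=6 → 2; l=7 → 3.
Orbitals: 1 + 2 + 3 = 6. With m_s fixed to a single value there is one state per orbital, giving 6 states.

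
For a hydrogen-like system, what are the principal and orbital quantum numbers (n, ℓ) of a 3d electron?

The leading integer gives n = 3; the letter 'd' means ℓ = 2.

n = 3, ℓ = 2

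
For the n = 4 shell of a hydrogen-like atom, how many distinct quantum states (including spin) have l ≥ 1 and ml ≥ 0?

Contributions: l=1 → 2; l=2 → 3; l=3 → 4.
Orbitals: 2 + 3 + 4 = 9. Each orbital carries two spin states, so 9 × 2 = 18 states.

18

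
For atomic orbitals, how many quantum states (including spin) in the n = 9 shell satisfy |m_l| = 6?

12

Go through l = 0, …, 8 (the values permitted for n = 9).
Contributions: l=6 → 2; l=7 → 2; l=8 → 2.
Orbitals: 2 + 2 + 2 = 6. Each orbital carries two spin states, so 6 × 2 = 12 states.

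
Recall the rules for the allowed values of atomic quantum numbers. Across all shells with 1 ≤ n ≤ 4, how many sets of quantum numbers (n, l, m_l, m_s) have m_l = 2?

6

Work shell by shell — for each n, count the (l, m_l) pairs that satisfy m_l = 2:
n=3 → 1; n=4 → 2.
Orbitals: 1 + 2 = 3. Including both spin states (m_s = ±1/2) gives 2 × 3 = 6 states.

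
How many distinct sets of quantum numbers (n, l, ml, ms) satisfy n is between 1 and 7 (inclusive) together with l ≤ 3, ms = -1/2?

Count contributing orbitals for each principal shell:
n=1 → 1; n=2 → 4; n=3 → 9; n=4 → 16; n=5 → 16; n=6 → 16; n=7 → 16.
Orbitals: 1 + 4 + 9 + 16 + 16 + 16 + 16 = 78. With ms fixed to -1/2 there is one state per orbital, so 78 states.

78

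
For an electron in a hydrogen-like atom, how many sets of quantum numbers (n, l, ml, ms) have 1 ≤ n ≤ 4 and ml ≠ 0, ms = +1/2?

Go shell by shell, enumerating (l, ml) with ml ≠ 0:
n=2 → 2; n=3 → 6; n=4 → 12.
Orbitals: 2 + 6 + 12 = 20. With ms fixed to +1/2 there is one state per orbital, so 20 states.

20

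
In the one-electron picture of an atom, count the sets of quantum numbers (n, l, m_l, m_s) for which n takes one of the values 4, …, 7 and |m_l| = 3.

40

Treat each shell separately and count matching orbitals:
n=4 → 2; n=5 → 4; n=6 → 6; n=7 → 8.
Orbitals: 2 + 4 + 6 + 8 = 20. Including both spin states (m_s = ±1/2) gives 2 × 20 = 40 states.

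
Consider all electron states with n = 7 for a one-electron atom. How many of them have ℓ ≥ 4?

For n = 7, ℓ ranges over 0 … 6.
The (ℓ, m_ℓ) pairs meeting ℓ ≥ 4 give: ℓ=4 → 9; ℓ=5 → 11; ℓ=6 → 13.
Orbitals: 9 + 11 + 13 = 33. Each orbital carries two spin states, so 33 × 2 = 66 states.

66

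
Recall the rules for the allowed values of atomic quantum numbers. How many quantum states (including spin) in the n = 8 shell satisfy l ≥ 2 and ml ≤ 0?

66

The n = 8 shell has l = 0 through 7; check each.
The (l, ml) pairs meeting l ≥ 2 and ml ≤ 0 give: l=2 → 3; l=3 → 4; l=4 → 5; l=5 → 6; l=6 → 7; l=7 → 8.
Orbitals: 3 + 4 + 5 + 6 + 7 + 8 = 33. Each orbital carries two spin states, so 33 × 2 = 66 states.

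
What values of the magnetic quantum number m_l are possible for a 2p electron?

The 2p subshell has l = 1, and m_l takes every integer from −l to +l. With l = 1 that gives the 3 values -1, 0, 1.

-1, 0, 1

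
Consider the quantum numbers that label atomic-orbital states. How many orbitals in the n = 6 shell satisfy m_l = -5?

1

With n = 6 the allowed l are 0, 1, …, 5.
Contributions: l=5 → 1.
Total orbitals: 1.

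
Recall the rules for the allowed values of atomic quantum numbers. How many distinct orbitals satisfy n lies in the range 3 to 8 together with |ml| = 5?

12

Count contributing orbitals for each principal shell:
n=6 → 2; n=7 → 4; n=8 → 6.
Total orbitals: 2 + 4 + 6 = 12.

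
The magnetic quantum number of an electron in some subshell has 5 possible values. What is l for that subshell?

l = 2 (d)

ml ranges over 2l+1 integers, so 2l+1 = 5 ⇒ l = 2.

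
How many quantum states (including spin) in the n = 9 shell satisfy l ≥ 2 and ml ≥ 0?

84

For n = 9, l ranges over 0 … 8.
Per l-value: l=2 → 3; l=3 → 4; l=4 → 5; l=5 → 6; l=6 → 7; l=7 → 8; l=8 → 9.
Orbitals: 3 + 4 + 5 + 6 + 7 + 8 + 9 = 42. Each orbital carries two spin states, so 42 × 2 = 84 states.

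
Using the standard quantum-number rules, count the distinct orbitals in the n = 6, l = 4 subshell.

A subshell has 2l+1 orbitals; with l = 4, that's 9.

9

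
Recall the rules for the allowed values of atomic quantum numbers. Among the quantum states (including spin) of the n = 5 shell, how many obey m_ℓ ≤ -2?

With n = 5 the allowed ℓ are 0, 1, …, 4.
Per ℓ-value: ℓ=2 → 1; ℓ=3 → 2; ℓ=4 → 3.
Orbitals: 1 + 2 + 3 = 6. Each orbital carries two spin states, so 6 × 2 = 12 states.

12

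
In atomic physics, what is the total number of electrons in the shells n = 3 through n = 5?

100

Shell n has n² orbitals: 3²=9 + 4²=16 + 5²=25 = 50 orbitals.
Two spin states per orbital: 2 × 50 = 100 electrons.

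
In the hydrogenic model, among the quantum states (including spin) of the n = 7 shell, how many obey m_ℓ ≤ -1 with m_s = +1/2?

21

With n = 7 the allowed ℓ are 0, 1, …, 6.
Orbitals with m_ℓ ≤ -1, by ℓ: ℓ=1 → 1; ℓ=2 → 2; ℓ=3 → 3; ℓ=4 → 4; ℓ=5 → 5; ℓ=6 → 6.
Orbitals: 1 + 2 + 3 + 4 + 5 + 6 = 21. With m_s fixed to a single value there is one state per orbital, giving 21 states.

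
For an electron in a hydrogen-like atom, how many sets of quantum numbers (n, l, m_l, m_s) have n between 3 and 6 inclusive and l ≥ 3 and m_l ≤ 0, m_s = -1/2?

28

Treat each shell separately and count matching orbitals:
n=4 → 4; n=5 → 9; n=6 → 15.
Orbitals: 4 + 9 + 15 = 28. With m_s fixed to -1/2 there is one state per orbital, so 28 states.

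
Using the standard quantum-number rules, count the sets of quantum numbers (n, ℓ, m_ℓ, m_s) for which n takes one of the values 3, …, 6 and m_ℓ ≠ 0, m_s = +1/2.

68

Count contributing orbitals for each principal shell:
n=3 → 6; n=4 → 12; n=5 → 20; n=6 → 30.
Orbitals: 6 + 12 + 20 + 30 = 68. With m_s fixed to +1/2 there is one state per orbital, so 68 states.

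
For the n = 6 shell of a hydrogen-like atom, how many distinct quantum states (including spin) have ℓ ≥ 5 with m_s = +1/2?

With n = 6 the allowed ℓ are 0, 1, …, 5.
Orbitals with ℓ ≥ 5, by ℓ: ℓ=5 → 11.
Orbitals: 11. With m_s fixed to a single value there is one state per orbital, giving 11 states.

11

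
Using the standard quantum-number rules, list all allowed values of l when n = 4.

l is an integer with 0 ≤ l ≤ n−1, so for n = 4: l = 0, 1, 2, 3.

0, 1, 2, 3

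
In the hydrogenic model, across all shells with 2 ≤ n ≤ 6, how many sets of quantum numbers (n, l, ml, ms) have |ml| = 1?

60

Count contributing orbitals for each principal shell:
n=2 → 2; n=3 → 4; n=4 → 6; n=5 → 8; n=6 → 10.
Orbitals: 2 + 4 + 6 + 8 + 10 = 30. Including both spin states (ms = ±1/2) gives 2 × 30 = 60 states.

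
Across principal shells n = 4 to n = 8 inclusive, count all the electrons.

Shell n has n² orbitals: 4²=16 + 5²=25 + 6²=36 + 7²=49 + 8²=64 = 190 orbitals.
Two spin states per orbital: 2 × 190 = 380 electrons.

380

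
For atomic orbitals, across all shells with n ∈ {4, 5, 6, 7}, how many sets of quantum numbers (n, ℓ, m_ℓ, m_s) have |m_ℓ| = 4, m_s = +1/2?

Treat each shell separately and count matching orbitals:
n=5 → 2; n=6 → 4; n=7 → 6.
Orbitals: 2 + 4 + 6 = 12. With m_s fixed to +1/2 there is one state per orbital, so 12 states.

12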